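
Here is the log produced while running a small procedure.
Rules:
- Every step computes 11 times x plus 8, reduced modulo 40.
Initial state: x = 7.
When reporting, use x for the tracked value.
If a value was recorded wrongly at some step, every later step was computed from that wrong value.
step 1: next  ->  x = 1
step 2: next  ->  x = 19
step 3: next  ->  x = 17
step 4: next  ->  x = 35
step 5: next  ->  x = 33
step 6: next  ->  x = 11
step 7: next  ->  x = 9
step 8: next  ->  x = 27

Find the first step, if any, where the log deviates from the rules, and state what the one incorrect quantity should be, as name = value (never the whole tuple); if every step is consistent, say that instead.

Recomputing the run from the initial state:
step 1: x = 5
step 2: x = 23
step 3: x = 21
step 4: x = 39
step 5: x = 37
step 6: x = 15
step 7: x = 13
step 8: x = 31
The first disagreement with the log is at step 1, where the value should be x = 5.

step 1, x = 5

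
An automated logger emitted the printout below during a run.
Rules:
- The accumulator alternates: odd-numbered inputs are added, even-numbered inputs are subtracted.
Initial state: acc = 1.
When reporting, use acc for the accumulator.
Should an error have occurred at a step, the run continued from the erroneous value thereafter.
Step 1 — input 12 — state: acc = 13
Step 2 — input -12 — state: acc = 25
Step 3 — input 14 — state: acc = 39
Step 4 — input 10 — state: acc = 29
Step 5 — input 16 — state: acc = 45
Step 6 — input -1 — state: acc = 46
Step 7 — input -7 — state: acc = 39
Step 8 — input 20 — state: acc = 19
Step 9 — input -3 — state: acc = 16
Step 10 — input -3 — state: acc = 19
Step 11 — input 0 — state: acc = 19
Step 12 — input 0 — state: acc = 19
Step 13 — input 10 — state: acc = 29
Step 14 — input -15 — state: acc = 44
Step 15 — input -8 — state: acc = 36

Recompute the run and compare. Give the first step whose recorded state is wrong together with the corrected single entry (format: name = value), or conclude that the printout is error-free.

no error

step 1: acc = 1 + 12 = 13 -> matches
step 2: acc = 13 - -12 = 25 -> same as recorded
step 3: acc = 25 + 14 = 39 -> consistent with the printout
step 4: acc = 39 - 10 = 29 -> same as recorded
step 5: acc = 29 + 16 = 45 -> same as recorded
step 6: acc = 45 - -1 = 46 -> matches
step 7: acc = 46 + -7 = 39 -> confirmed correct
step 8: acc = 39 - 20 = 19 -> checks out
step 9: acc = 19 + -3 = 16 -> agrees with the printout
step 10: acc = 16 - -3 = 19 -> in agreement
step 11: acc = 19 + 0 = 19 -> checks out
step 12: acc = 19 - 0 = 19 -> consistent with the printout
step 13: acc = 19 + 10 = 29 -> confirmed correct
step 14: acc = 29 - -15 = 44 -> checks out
step 15: acc = 44 + -8 = 36 -> exactly as logged
All steps check out; nothing to correct.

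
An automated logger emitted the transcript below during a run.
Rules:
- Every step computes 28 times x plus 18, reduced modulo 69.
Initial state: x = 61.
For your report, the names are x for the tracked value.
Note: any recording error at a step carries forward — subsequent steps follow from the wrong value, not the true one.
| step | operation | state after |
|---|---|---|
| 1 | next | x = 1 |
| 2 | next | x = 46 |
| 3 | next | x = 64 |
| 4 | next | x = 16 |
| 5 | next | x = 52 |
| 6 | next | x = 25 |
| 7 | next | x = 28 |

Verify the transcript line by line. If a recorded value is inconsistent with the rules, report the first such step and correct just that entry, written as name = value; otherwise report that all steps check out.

no error

step 1: x = (28*61 + 18) mod 69 = 1 -> consistent with the transcript
step 2: x = (28*1 + 18) mod 69 = 46 -> exactly as logged
step 3: x = (28*46 + 18) mod 69 = 64 -> exactly as logged
step 4: x = (28*64 + 18) mod 69 = 16 -> matches
step 5: x = (28*16 + 18) mod 69 = 52 -> confirmed correct
step 6: x = (28*52 + 18) mod 69 = 25 -> exactly as logged
step 7: x = (28*25 + 18) mod 69 = 28 -> in agreement
All steps check out; nothing to correct.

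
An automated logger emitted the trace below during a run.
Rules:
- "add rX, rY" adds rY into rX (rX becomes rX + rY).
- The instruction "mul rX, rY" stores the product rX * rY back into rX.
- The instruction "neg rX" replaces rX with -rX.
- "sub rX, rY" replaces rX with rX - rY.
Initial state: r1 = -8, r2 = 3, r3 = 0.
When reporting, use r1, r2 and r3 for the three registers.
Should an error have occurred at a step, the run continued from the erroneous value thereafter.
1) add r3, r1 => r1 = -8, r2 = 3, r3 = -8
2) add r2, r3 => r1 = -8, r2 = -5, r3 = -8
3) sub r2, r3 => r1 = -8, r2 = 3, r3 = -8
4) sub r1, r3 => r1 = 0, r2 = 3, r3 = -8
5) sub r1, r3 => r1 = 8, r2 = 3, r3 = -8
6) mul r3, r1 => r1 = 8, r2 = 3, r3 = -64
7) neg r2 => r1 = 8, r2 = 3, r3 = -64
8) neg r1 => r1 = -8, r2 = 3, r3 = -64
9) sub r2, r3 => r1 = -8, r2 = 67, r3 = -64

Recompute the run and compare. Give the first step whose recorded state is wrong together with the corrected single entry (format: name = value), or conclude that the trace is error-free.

step 7, r2 = -3

Recomputing the run from the initial state:
step 1: r1 = -8, r2 = 3, r3 = -8
step 2: r1 = -8, r2 = -5, r3 = -8
step 3: r1 = -8, r2 = 3, r3 = -8
step 4: r1 = 0, r2 = 3, r3 = -8
step 5: r1 = 8, r2 = 3, r3 = -8
step 6: r1 = 8, r2 = 3, r3 = -64
step 7: r1 = 8, r2 = -3, r3 = -64
step 8: r1 = -8, r2 = -3, r3 = -64
step 9: r1 = -8, r2 = 61, r3 = -64
The first disagreement with the trace is at step 7, where the value should be r2 = -3.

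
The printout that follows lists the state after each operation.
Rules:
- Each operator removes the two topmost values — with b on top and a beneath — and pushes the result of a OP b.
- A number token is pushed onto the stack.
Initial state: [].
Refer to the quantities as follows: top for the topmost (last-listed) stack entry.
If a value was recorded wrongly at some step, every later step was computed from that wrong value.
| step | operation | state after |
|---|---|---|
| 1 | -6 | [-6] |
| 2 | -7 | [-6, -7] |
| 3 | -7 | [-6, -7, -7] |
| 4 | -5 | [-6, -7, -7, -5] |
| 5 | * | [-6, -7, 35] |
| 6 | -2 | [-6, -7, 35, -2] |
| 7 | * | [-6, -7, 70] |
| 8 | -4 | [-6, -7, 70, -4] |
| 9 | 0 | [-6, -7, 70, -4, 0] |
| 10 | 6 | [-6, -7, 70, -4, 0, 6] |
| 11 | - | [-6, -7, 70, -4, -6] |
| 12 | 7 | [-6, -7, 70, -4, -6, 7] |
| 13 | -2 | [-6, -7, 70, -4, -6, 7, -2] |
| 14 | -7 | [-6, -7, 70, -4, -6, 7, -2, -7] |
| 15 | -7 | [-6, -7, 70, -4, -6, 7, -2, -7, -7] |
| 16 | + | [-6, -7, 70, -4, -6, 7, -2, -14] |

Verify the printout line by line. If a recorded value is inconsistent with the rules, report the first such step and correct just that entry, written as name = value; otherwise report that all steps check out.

step 7, top = -70

Step 1: push -6: top = -6 — same as recorded.
Step 2: push -7: top = -7 — verified.
Step 3: push -7: top = -7 — verified.
Step 4: push -5: top = -5 — no discrepancy.
Step 5: -7 * -5 = 35 — verified.
Step 6: push -2: top = -2 — matches.
Step 7: 35 * -2 = -70 — the printout has a different value.
The earliest wrong entry is at step 7: it should read top = -70.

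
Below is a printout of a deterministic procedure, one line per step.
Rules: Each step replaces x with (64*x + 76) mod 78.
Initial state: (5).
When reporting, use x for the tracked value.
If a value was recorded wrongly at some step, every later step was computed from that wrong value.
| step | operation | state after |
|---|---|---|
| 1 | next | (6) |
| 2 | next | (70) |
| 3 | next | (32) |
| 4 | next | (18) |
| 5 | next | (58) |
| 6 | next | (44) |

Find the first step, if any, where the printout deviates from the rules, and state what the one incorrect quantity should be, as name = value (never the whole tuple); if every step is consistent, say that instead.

step 1: x = (64*5 + 76) mod 78 = 6 -> exactly as logged
step 2: x = (64*6 + 76) mod 78 = 70 -> same as recorded
step 3: x = (64*70 + 76) mod 78 = 32 -> matches
step 4: x = (64*32 + 76) mod 78 = 18 -> agrees with the printout
step 5: x = (64*18 + 76) mod 78 = 58 -> consistent with the printout
step 6: x = (64*58 + 76) mod 78 = 44 -> agrees with the printout
Each recorded entry agrees with the recomputation.

no error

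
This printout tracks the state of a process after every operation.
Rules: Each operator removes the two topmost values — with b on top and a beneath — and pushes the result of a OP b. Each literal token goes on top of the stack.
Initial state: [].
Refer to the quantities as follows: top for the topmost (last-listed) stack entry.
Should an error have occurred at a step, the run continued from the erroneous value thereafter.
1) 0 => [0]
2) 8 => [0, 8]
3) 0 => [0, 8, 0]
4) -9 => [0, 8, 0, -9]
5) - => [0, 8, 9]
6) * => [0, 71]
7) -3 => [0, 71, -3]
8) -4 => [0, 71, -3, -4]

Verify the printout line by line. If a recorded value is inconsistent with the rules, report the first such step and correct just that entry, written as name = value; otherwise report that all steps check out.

step 6, top = 72

step 1: push 0: top = 0 -> agrees with the printout
step 2: push 8: top = 8 -> matches
step 3: push 0: top = 0 -> confirmed correct
step 4: push -9: top = -9 -> no discrepancy
step 5: 0 - -9 = 9 -> same as recorded
step 6: 8 * 9 = 72 -> the entry is off here
First deviation found at step 6; the corrected entry is top = 72.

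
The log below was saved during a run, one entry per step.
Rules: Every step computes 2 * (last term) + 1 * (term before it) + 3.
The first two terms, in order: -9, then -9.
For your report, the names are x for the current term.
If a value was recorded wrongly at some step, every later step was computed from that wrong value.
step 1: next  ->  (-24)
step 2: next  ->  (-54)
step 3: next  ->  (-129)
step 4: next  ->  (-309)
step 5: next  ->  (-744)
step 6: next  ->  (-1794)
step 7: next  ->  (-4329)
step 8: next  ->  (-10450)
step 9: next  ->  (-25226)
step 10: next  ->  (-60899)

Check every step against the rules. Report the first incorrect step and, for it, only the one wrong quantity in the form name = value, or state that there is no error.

step 8, x = -10449

step 1: x = 2*(-9) + (1)*(-9) + (3) = -24 -> no discrepancy
step 2: x = 2*(-24) + (1)*(-9) + (3) = -54 -> in agreement
step 3: x = 2*(-54) + (1)*(-24) + (3) = -129 -> confirmed correct
step 4: x = 2*(-129) + (1)*(-54) + (3) = -309 -> same as recorded
step 5: x = 2*(-309) + (1)*(-129) + (3) = -744 -> checks out
step 6: x = 2*(-744) + (1)*(-309) + (3) = -1794 -> verified
step 7: x = 2*(-1794) + (1)*(-744) + (3) = -4329 -> in agreement
step 8: x = 2*(-4329) + (1)*(-1794) + (3) = -10449 -> not what was recorded
First deviation found at step 8; the corrected entry is x = -10449.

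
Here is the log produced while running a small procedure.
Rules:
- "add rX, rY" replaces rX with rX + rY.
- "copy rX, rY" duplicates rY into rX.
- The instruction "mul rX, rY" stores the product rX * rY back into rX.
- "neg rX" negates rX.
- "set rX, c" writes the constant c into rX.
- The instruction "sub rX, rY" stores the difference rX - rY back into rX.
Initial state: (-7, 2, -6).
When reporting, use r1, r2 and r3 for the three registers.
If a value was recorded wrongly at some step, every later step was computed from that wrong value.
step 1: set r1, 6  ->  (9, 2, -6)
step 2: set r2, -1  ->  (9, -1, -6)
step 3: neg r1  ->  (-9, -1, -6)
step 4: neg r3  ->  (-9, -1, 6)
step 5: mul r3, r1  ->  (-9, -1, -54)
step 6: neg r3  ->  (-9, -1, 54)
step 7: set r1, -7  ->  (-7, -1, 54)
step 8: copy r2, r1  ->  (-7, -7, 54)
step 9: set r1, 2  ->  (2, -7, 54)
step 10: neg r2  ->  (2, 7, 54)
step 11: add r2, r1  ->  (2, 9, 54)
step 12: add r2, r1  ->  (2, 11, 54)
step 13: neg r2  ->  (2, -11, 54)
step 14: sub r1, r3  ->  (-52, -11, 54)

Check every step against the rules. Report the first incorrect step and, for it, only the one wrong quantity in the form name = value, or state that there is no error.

step 1, r1 = 6

Step 1: r1 = 6 — the recorded entry deviates here.
First deviation found at step 1; the corrected entry is r1 = 6.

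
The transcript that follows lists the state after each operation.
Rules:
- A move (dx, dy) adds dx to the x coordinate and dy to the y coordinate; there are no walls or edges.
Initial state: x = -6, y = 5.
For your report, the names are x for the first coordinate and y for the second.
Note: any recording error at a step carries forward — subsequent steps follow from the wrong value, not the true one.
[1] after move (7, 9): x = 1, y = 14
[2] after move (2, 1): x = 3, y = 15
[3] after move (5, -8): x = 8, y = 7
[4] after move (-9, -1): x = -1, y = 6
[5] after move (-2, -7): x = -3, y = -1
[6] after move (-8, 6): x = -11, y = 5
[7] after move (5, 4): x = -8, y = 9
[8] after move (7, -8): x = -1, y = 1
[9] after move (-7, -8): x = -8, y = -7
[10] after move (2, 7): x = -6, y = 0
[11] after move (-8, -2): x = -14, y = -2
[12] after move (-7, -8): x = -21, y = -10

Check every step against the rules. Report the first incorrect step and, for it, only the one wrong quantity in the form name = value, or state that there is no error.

1. x = -6 + (7) = 1, y = 5 + (9) = 14 (same as recorded)
2. x = 1 + (2) = 3, y = 14 + (1) = 15 (confirmed correct)
3. x = 3 + (5) = 8, y = 15 + (-8) = 7 (verified)
4. x = 8 + (-9) = -1, y = 7 + (-1) = 6 (verified)
5. x = -1 + (-2) = -3, y = 6 + (-7) = -1 (same as recorded)
6. x = -3 + (-8) = -11, y = -1 + (6) = 5 (checks out)
7. x = -11 + (5) = -6, y = 5 + (4) = 9 (a discrepancy with the transcript)
First incorrect step: 7; the correct value is x = -6.

step 7, x = -6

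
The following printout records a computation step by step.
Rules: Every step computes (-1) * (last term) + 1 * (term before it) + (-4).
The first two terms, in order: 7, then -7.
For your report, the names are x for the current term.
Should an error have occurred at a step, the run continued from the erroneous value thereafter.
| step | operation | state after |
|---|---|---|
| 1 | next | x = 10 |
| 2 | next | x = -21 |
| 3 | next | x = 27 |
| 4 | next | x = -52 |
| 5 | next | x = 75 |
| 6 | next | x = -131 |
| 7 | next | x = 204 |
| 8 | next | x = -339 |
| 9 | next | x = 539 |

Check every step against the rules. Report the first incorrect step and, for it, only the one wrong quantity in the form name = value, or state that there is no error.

step 7, x = 202

Recomputing the run from the initial state:
step 1: x = 10
step 2: x = -21
step 3: x = 27
step 4: x = -52
step 5: x = 75
step 6: x = -131
step 7: x = 202
step 8: x = -337
step 9: x = 535
The first disagreement with the printout is at step 7, where the value should be x = 202.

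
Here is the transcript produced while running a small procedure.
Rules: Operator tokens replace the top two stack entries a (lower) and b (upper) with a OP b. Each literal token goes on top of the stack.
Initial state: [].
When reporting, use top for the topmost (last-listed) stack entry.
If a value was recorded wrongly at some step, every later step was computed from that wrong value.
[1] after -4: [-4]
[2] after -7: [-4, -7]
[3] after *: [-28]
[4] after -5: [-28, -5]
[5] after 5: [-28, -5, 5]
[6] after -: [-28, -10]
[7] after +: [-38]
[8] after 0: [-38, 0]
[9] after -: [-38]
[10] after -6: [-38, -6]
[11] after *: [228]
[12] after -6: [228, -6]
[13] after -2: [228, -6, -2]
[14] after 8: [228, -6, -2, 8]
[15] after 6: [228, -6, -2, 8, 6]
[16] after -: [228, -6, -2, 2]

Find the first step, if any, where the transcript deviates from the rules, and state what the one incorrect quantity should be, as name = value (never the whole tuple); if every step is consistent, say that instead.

step 3, top = 28

Recomputing the run from the initial state:
step 1: [-4]
step 2: [-4, -7]
step 3: [28]
step 4: [28, -5]
step 5: [28, -5, 5]
step 6: [28, -10]
step 7: [18]
step 8: [18, 0]
step 9: [18]
step 10: [18, -6]
step 11: [-108]
step 12: [-108, -6]
step 13: [-108, -6, -2]
step 14: [-108, -6, -2, 8]
step 15: [-108, -6, -2, 8, 6]
step 16: [-108, -6, -2, 2]
The first disagreement with the transcript is at step 3, where the value should be top = 28.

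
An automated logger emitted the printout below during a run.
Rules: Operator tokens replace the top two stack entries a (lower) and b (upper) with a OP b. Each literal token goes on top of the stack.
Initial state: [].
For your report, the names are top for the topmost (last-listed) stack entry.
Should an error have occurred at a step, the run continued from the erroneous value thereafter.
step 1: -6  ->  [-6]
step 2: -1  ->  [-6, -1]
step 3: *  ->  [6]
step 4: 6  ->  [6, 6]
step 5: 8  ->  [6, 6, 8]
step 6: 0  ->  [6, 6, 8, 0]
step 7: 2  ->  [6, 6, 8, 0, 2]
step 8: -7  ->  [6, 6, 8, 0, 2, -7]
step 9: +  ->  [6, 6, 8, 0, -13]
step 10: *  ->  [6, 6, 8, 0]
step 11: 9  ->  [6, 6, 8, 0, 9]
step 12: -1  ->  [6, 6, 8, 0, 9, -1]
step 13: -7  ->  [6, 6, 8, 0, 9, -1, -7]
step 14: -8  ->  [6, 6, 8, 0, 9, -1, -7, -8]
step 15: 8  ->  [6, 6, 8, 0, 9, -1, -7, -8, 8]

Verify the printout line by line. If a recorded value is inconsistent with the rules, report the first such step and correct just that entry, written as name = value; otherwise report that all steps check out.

Recomputing the run from the initial state:
step 1: [-6]
step 2: [-6, -1]
step 3: [6]
step 4: [6, 6]
step 5: [6, 6, 8]
step 6: [6, 6, 8, 0]
step 7: [6, 6, 8, 0, 2]
step 8: [6, 6, 8, 0, 2, -7]
step 9: [6, 6, 8, 0, -5]
step 10: [6, 6, 8, 0]
step 11: [6, 6, 8, 0, 9]
step 12: [6, 6, 8, 0, 9, -1]
step 13: [6, 6, 8, 0, 9, -1, -7]
step 14: [6, 6, 8, 0, 9, -1, -7, -8]
step 15: [6, 6, 8, 0, 9, -1, -7, -8, 8]
The first disagreement with the printout is at step 9, where the value should be top = -5.

step 9, top = -5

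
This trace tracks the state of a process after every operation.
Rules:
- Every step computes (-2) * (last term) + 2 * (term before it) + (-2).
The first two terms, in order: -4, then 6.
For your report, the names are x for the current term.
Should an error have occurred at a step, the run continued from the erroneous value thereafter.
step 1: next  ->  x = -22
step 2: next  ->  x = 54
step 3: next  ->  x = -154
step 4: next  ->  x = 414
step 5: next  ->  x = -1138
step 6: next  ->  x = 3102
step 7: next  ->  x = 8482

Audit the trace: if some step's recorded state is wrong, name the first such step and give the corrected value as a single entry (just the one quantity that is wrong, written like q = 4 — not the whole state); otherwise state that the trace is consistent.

step 7, x = -8482

1. x = -2*(6) + (2)*(-4) + (-2) = -22 (same as recorded)
2. x = -2*(-22) + (2)*(6) + (-2) = 54 (verified)
3. x = -2*(54) + (2)*(-22) + (-2) = -154 (verified)
4. x = -2*(-154) + (2)*(54) + (-2) = 414 (consistent with the trace)
5. x = -2*(414) + (2)*(-154) + (-2) = -1138 (verified)
6. x = -2*(-1138) + (2)*(414) + (-2) = 3102 (agrees with the trace)
7. x = -2*(3102) + (2)*(-1138) + (-2) = -8482 (this is not what the trace shows)
Conclusion: step 7 carries the first error; the entry should be x = -8482.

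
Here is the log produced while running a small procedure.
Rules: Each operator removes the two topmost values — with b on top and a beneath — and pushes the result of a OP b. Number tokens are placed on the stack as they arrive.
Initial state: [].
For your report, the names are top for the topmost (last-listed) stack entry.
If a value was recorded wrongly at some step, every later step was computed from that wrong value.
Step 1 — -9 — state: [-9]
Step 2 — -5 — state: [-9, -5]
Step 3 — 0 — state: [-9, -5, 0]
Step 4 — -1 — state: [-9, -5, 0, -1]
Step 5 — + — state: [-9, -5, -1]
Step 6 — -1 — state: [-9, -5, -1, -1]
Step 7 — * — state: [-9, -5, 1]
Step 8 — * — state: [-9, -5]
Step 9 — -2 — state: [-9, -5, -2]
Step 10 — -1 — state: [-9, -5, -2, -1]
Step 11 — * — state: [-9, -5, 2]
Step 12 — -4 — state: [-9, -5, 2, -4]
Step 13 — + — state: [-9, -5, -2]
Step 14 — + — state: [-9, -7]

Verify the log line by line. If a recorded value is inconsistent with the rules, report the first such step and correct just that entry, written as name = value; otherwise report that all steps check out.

no error

1. push -9: top = -9 (consistent with the log)
2. push -5: top = -5 (no discrepancy)
3. push 0: top = 0 (in agreement)
4. push -1: top = -1 (checks out)
5. 0 + -1 = -1 (verified)
6. push -1: top = -1 (exactly as logged)
7. -1 * -1 = 1 (checks out)
8. -5 * 1 = -5 (verified)
9. push -2: top = -2 (consistent with the log)
10. push -1: top = -1 (no discrepancy)
11. -2 * -1 = 2 (consistent with the log)
12. push -4: top = -4 (consistent with the log)
13. 2 + -4 = -2 (exactly as logged)
14. -5 + -2 = -7 (confirmed correct)
No step deviates from the rules.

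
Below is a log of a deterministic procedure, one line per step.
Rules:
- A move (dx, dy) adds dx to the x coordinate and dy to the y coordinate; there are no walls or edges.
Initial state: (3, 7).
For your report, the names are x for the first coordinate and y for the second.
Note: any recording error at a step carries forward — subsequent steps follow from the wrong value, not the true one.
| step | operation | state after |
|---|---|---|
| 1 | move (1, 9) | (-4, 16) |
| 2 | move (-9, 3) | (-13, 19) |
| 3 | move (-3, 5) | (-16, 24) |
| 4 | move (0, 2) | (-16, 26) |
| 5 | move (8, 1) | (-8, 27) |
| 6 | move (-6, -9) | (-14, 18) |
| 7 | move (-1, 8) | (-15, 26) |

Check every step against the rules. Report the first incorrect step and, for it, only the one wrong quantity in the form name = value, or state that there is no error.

step 1, x = 4

1. x = 3 + (1) = 4, y = 7 + (9) = 16 (the log disagrees here)
The audit stops at step 1: the recorded entry is wrong and should be x = 4.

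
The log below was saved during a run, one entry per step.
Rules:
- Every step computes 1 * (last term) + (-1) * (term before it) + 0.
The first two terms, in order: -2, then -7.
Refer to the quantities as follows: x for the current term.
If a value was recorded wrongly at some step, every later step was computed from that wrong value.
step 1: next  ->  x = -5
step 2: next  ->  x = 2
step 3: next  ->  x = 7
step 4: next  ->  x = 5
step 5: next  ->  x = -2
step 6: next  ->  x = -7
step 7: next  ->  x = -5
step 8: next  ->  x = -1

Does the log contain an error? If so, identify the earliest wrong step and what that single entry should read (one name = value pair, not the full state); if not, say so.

step 8, x = 2

Step 1: x = 1*(-7) + (-1)*(-2) + (0) = -5 — verified.
Step 2: x = 1*(-5) + (-1)*(-7) + (0) = 2 — agrees with the log.
Step 3: x = 1*(2) + (-1)*(-5) + (0) = 7 — checks out.
Step 4: x = 1*(7) + (-1)*(2) + (0) = 5 — agrees with the log.
Step 5: x = 1*(5) + (-1)*(7) + (0) = -2 — consistent with the log.
Step 6: x = 1*(-2) + (-1)*(5) + (0) = -7 — checks out.
Step 7: x = 1*(-7) + (-1)*(-2) + (0) = -5 — checks out.
Step 8: x = 1*(-5) + (-1)*(-7) + (0) = 2 — this is not what the log shows.
Conclusion: step 8 carries the first error; the entry should be x = 2.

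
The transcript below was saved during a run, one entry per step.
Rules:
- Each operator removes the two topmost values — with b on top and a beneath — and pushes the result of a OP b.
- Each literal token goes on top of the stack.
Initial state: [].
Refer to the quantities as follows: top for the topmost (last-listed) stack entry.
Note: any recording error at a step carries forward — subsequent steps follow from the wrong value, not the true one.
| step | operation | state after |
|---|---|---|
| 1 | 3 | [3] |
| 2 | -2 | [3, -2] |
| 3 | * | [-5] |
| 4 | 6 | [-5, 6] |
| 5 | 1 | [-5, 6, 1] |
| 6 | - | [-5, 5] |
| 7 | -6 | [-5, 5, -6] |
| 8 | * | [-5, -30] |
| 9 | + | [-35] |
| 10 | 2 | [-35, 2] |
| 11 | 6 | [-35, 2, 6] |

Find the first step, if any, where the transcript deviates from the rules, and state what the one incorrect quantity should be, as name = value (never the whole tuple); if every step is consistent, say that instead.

step 1: push 3: top = 3 -> same as recorded
step 2: push -2: top = -2 -> matches
step 3: 3 * -2 = -6 -> the transcript disagrees here
The earliest wrong entry is at step 3: it should read top = -6.

step 3, top = -6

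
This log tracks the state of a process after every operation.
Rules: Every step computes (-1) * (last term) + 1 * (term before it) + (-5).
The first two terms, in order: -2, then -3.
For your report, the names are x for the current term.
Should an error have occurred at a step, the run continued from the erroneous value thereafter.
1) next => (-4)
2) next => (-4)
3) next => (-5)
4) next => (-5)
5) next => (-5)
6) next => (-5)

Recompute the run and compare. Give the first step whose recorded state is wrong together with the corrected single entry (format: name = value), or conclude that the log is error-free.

step 4, x = -4

Recomputing the run from the initial state:
step 1: x = -4
step 2: x = -4
step 3: x = -5
step 4: x = -4
step 5: x = -6
step 6: x = -3
The first disagreement with the log is at step 4, where the value should be x = -4.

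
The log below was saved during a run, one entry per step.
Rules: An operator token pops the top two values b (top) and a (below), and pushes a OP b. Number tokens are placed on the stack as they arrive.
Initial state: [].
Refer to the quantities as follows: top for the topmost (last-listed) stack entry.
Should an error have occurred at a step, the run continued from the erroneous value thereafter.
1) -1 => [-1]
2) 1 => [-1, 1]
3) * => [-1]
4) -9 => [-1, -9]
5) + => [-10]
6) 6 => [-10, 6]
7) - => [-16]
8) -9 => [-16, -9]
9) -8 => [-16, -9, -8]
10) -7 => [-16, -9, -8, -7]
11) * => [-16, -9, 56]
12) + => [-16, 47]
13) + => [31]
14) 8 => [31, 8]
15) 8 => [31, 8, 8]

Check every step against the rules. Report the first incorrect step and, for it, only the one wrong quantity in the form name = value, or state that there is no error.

Recomputing the run from the initial state:
step 1: [-1]
step 2: [-1, 1]
step 3: [-1]
step 4: [-1, -9]
step 5: [-10]
step 6: [-10, 6]
step 7: [-16]
step 8: [-16, -9]
step 9: [-16, -9, -8]
step 10: [-16, -9, -8, -7]
step 11: [-16, -9, 56]
step 12: [-16, 47]
step 13: [31]
step 14: [31, 8]
step 15: [31, 8, 8]
This matches the log at every step.

no error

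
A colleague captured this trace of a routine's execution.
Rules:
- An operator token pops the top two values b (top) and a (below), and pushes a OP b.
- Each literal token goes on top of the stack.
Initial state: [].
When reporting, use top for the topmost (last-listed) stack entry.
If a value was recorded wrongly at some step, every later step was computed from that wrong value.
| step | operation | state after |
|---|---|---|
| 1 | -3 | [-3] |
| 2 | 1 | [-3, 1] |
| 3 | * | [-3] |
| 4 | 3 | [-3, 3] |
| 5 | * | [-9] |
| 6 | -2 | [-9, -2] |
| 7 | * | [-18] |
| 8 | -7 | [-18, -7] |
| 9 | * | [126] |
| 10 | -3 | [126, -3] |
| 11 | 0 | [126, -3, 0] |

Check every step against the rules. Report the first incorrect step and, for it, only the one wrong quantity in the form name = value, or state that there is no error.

step 7, top = 18

Recomputing the run from the initial state:
step 1: [-3]
step 2: [-3, 1]
step 3: [-3]
step 4: [-3, 3]
step 5: [-9]
step 6: [-9, -2]
step 7: [18]
step 8: [18, -7]
step 9: [-126]
step 10: [-126, -3]
step 11: [-126, -3, 0]
The first disagreement with the trace is at step 7, where the value should be top = 18.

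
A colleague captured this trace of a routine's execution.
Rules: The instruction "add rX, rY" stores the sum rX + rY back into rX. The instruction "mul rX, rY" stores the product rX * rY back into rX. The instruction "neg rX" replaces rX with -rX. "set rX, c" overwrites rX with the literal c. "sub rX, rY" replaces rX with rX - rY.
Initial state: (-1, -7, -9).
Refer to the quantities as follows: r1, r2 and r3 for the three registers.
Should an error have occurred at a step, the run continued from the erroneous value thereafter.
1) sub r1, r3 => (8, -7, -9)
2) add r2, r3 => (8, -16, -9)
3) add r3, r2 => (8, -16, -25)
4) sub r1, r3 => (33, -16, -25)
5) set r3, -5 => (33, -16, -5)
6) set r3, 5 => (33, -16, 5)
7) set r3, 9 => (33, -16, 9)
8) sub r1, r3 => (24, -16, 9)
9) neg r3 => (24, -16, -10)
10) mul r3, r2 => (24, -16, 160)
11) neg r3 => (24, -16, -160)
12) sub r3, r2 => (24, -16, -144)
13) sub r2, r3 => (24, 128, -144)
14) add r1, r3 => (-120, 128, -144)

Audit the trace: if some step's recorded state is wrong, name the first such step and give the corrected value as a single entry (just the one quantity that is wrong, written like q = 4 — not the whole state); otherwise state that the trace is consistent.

step 9, r3 = -9

Recomputing the run from the initial state:
step 1: r1 = 8, r2 = -7, r3 = -9
step 2: r1 = 8, r2 = -16, r3 = -9
step 3: r1 = 8, r2 = -16, r3 = -25
step 4: r1 = 33, r2 = -16, r3 = -25
step 5: r1 = 33, r2 = -16, r3 = -5
step 6: r1 = 33, r2 = -16, r3 = 5
step 7: r1 = 33, r2 = -16, r3 = 9
step 8: r1 = 24, r2 = -16, r3 = 9
step 9: r1 = 24, r2 = -16, r3 = -9
step 10: r1 = 24, r2 = -16, r3 = 144
step 11: r1 = 24, r2 = -16, r3 = -144
step 12: r1 = 24, r2 = -16, r3 = -128
step 13: r1 = 24, r2 = 112, r3 = -128
step 14: r1 = -104, r2 = 112, r3 = -128
The first disagreement with the trace is at step 9, where the value should be r3 = -9.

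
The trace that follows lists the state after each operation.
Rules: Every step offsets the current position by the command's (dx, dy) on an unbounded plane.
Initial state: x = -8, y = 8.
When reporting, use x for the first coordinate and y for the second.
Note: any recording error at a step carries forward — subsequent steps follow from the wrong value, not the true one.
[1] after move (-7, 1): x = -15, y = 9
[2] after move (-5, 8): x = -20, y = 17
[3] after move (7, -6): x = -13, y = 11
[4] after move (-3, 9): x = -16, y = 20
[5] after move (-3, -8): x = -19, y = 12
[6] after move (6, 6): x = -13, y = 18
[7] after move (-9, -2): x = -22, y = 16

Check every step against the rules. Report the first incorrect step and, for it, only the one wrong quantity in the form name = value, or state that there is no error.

1. x = -8 + (-7) = -15, y = 8 + (1) = 9 (matches)
2. x = -15 + (-5) = -20, y = 9 + (8) = 17 (no discrepancy)
3. x = -20 + (7) = -13, y = 17 + (-6) = 11 (agrees with the trace)
4. x = -13 + (-3) = -16, y = 11 + (9) = 20 (no discrepancy)
5. x = -16 + (-3) = -19, y = 20 + (-8) = 12 (exactly as logged)
6. x = -19 + (6) = -13, y = 12 + (6) = 18 (in agreement)
7. x = -13 + (-9) = -22, y = 18 + (-2) = 16 (same as recorded)
No step deviates from the rules.

no error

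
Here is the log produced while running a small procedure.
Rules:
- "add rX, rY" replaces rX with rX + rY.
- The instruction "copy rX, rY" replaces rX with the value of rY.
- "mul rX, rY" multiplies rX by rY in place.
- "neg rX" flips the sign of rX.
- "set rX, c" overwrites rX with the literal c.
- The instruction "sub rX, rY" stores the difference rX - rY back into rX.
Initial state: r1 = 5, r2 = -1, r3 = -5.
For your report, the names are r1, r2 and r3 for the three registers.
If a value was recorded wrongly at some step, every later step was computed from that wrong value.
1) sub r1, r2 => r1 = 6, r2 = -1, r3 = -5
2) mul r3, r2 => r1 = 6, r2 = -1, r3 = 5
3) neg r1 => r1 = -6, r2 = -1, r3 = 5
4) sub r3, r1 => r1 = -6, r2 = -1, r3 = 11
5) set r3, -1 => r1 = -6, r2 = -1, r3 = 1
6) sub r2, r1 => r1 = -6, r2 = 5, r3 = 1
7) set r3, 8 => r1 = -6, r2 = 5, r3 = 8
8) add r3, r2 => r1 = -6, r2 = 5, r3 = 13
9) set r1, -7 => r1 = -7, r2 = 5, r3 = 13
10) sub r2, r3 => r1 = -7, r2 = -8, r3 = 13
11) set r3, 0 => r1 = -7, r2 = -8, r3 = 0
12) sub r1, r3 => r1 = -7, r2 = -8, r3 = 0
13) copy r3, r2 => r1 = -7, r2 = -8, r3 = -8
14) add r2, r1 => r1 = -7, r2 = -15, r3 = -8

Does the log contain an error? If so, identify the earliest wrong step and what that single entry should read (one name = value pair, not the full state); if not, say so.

step 5, r3 = -1

Recomputing the run from the initial state:
step 1: r1 = 6, r2 = -1, r3 = -5
step 2: r1 = 6, r2 = -1, r3 = 5
step 3: r1 = -6, r2 = -1, r3 = 5
step 4: r1 = -6, r2 = -1, r3 = 11
step 5: r1 = -6, r2 = -1, r3 = -1
step 6: r1 = -6, r2 = 5, r3 = -1
step 7: r1 = -6, r2 = 5, r3 = 8
step 8: r1 = -6, r2 = 5, r3 = 13
step 9: r1 = -7, r2 = 5, r3 = 13
step 10: r1 = -7, r2 = -8, r3 = 13
step 11: r1 = -7, r2 = -8, r3 = 0
step 12: r1 = -7, r2 = -8, r3 = 0
step 13: r1 = -7, r2 = -8, r3 = -8
step 14: r1 = -7, r2 = -15, r3 = -8
The first disagreement with the log is at step 5, where the value should be r3 = -1.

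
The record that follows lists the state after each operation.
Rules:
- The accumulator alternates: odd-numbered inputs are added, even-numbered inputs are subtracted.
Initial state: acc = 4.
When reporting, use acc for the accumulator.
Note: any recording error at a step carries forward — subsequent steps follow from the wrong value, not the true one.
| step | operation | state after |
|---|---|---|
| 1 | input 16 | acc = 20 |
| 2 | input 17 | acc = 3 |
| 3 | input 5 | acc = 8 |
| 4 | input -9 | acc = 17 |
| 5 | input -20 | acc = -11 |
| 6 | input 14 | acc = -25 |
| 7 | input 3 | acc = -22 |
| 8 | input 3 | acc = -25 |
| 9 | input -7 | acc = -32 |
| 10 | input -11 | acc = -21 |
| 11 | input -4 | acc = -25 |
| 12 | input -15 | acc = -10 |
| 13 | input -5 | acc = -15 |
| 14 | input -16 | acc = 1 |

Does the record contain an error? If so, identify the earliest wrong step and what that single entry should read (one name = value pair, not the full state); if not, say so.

step 5, acc = -3

1. acc = 4 + 16 = 20 (agrees with the record)
2. acc = 20 - 17 = 3 (checks out)
3. acc = 3 + 5 = 8 (matches)
4. acc = 8 - -9 = 17 (exactly as logged)
5. acc = 17 + -20 = -3 (first mismatch against the record)
The earliest wrong entry is at step 5: it should read acc = -3.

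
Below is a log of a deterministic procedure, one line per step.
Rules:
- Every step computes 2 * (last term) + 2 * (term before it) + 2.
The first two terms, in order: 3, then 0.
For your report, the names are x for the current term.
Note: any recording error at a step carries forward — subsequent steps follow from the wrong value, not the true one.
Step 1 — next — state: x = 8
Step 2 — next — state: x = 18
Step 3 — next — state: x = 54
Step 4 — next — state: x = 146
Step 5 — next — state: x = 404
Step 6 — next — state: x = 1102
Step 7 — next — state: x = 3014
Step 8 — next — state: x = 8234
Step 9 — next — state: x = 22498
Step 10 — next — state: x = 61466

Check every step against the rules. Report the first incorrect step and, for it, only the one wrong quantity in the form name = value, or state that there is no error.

Recomputing the run from the initial state:
step 1: x = 8
step 2: x = 18
step 3: x = 54
step 4: x = 146
step 5: x = 402
step 6: x = 1098
step 7: x = 3002
step 8: x = 8202
step 9: x = 22410
step 10: x = 61226
The first disagreement with the log is at step 5, where the value should be x = 402.

step 5, x = 402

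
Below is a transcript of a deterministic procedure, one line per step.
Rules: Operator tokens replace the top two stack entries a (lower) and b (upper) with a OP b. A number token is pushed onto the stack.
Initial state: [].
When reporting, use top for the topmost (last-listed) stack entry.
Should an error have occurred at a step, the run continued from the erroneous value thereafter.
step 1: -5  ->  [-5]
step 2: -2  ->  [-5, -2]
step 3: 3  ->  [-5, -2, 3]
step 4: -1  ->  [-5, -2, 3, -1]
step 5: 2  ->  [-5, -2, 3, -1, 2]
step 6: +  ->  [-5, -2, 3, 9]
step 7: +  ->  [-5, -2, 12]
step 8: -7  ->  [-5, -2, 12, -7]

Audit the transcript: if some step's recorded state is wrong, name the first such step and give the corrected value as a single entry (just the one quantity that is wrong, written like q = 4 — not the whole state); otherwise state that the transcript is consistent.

Recomputing the run from the initial state:
step 1: [-5]
step 2: [-5, -2]
step 3: [-5, -2, 3]
step 4: [-5, -2, 3, -1]
step 5: [-5, -2, 3, -1, 2]
step 6: [-5, -2, 3, 1]
step 7: [-5, -2, 4]
step 8: [-5, -2, 4, -7]
The first disagreement with the transcript is at step 6, where the value should be top = 1.

step 6, top = 1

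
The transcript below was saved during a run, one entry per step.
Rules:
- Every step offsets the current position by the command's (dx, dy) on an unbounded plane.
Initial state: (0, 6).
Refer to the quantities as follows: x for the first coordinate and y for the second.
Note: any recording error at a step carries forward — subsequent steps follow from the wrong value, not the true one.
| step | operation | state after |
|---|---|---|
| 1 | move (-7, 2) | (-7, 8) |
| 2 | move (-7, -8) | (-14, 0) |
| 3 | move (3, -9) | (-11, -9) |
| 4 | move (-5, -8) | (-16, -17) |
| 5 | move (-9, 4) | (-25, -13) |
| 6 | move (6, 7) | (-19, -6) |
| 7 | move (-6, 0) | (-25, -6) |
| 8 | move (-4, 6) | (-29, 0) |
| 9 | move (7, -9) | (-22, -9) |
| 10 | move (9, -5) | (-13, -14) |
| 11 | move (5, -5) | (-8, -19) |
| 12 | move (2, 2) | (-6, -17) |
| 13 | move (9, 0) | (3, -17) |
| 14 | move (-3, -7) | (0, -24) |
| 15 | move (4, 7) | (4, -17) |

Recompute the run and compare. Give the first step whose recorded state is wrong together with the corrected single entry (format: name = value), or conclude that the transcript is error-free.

step 1: x = 0 + (-7) = -7, y = 6 + (2) = 8 -> confirmed correct
step 2: x = -7 + (-7) = -14, y = 8 + (-8) = 0 -> verified
step 3: x = -14 + (3) = -11, y = 0 + (-9) = -9 -> exactly as logged
step 4: x = -11 + (-5) = -16, y = -9 + (-8) = -17 -> verified
step 5: x = -16 + (-9) = -25, y = -17 + (4) = -13 -> in agreement
step 6: x = -25 + (6) = -19, y = -13 + (7) = -6 -> no discrepancy
step 7: x = -19 + (-6) = -25, y = -6 + (0) = -6 -> checks out
step 8: x = -25 + (-4) = -29, y = -6 + (6) = 0 -> confirmed correct
step 9: x = -29 + (7) = -22, y = 0 + (-9) = -9 -> agrees with the transcript
step 10: x = -22 + (9) = -13, y = -9 + (-5) = -14 -> confirmed correct
step 11: x = -13 + (5) = -8, y = -14 + (-5) = -19 -> exactly as logged
step 12: x = -8 + (2) = -6, y = -19 + (2) = -17 -> verified
step 13: x = -6 + (9) = 3, y = -17 + (0) = -17 -> confirmed correct
step 14: x = 3 + (-3) = 0, y = -17 + (-7) = -24 -> no discrepancy
step 15: x = 0 + (4) = 4, y = -24 + (7) = -17 -> same as recorded
Every step is consistent.

no error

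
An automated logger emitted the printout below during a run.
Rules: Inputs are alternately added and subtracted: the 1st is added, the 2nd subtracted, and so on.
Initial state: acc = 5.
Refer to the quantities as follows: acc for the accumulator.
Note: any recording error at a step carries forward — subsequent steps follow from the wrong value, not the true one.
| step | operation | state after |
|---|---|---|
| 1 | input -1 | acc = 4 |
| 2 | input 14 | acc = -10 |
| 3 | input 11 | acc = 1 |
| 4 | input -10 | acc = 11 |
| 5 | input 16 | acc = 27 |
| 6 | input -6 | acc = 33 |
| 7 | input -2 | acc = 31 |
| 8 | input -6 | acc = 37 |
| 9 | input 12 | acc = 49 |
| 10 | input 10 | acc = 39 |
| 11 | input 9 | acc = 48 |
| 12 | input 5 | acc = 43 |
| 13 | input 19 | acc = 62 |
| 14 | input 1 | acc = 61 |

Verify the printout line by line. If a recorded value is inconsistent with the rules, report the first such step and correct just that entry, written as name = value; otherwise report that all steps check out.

no error

1. acc = 5 + -1 = 4 (consistent with the printout)
2. acc = 4 - 14 = -10 (agrees with the printout)
3. acc = -10 + 11 = 1 (matches)
4. acc = 1 - -10 = 11 (checks out)
5. acc = 11 + 16 = 27 (in agreement)
6. acc = 27 - -6 = 33 (in agreement)
7. acc = 33 + -2 = 31 (checks out)
8. acc = 31 - -6 = 37 (matches)
9. acc = 37 + 12 = 49 (confirmed correct)
10. acc = 49 - 10 = 39 (consistent with the printout)
11. acc = 39 + 9 = 48 (in agreement)
12. acc = 48 - 5 = 43 (confirmed correct)
13. acc = 43 + 19 = 62 (consistent with the printout)
14. acc = 62 - 1 = 61 (no discrepancy)
All entries verified; no error found.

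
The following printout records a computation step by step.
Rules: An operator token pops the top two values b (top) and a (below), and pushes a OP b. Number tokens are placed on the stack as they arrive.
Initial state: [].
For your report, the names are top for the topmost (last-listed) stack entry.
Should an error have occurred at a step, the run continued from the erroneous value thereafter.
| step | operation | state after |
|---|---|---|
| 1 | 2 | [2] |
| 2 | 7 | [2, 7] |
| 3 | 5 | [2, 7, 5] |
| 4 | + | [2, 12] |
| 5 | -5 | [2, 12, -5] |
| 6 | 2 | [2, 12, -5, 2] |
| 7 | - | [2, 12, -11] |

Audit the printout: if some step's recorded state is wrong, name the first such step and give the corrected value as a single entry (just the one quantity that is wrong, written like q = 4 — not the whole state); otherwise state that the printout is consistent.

Step 1: push 2: top = 2 — verified.
Step 2: push 7: top = 7 — verified.
Step 3: push 5: top = 5 — checks out.
Step 4: 7 + 5 = 12 — in agreement.
Step 5: push -5: top = -5 — consistent with the printout.
Step 6: push 2: top = 2 — exactly as logged.
Step 7: -5 - 2 = -7 — a discrepancy with the printout.
First deviation found at step 7; the corrected entry is top = -7.

step 7, top = -7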